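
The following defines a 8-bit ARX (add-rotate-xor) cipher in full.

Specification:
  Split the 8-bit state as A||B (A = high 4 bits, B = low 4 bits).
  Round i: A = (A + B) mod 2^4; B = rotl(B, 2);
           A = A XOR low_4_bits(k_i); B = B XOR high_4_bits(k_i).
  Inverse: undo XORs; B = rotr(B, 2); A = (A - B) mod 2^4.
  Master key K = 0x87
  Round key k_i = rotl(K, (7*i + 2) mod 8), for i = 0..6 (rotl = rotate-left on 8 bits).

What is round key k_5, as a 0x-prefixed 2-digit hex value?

K = 0x87
k_0 = rotl(K, (7*0+2) mod 8) = rotl(K, 2) = 0x1E
k_1 = rotl(K, (7*1+2) mod 8) = rotl(K, 1) = 0x0F
k_2 = rotl(K, (7*2+2) mod 8) = rotl(K, 0) = 0x87
k_3 = rotl(K, (7*3+2) mod 8) = rotl(K, 7) = 0xC3
k_4 = rotl(K, (7*4+2) mod 8) = rotl(K, 6) = 0xE1
k_5 = rotl(K, (7*5+2) mod 8) = rotl(K, 5) = 0xF0

0xF0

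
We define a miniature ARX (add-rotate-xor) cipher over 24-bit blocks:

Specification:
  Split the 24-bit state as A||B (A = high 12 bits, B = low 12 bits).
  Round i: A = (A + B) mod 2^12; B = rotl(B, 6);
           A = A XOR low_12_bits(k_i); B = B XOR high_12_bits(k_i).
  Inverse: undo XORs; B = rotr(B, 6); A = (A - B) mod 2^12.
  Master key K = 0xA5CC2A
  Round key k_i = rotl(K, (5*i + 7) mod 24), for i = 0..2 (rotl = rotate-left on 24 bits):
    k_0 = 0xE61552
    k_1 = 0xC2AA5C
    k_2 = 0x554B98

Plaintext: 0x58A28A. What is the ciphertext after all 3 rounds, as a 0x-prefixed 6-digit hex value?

0xCDE30F

s_0 = plaintext = 0x58A28A
s_1 = Round(s_0, k_0) = 0xD46CEB
s_2 = Round(s_1, k_1) = 0x06D6D9
s_3 = Round(s_2, k_2) = 0xCDE30F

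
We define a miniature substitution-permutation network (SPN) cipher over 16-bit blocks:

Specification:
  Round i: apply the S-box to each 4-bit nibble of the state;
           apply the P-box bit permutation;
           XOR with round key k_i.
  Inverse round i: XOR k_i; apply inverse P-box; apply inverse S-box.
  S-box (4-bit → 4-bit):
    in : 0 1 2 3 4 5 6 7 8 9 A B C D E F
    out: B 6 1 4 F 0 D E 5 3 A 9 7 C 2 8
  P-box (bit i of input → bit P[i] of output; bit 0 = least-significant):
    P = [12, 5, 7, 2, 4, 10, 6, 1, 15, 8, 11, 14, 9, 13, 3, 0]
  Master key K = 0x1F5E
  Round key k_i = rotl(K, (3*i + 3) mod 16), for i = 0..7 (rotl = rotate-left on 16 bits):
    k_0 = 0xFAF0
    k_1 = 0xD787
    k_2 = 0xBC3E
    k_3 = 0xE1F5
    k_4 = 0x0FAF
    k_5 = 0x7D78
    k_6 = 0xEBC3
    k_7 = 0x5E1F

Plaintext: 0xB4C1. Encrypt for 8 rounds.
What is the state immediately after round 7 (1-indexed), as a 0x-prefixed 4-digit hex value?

0xCFF5

s_0 = plaintext = 0xB4C1
s_1 = Round(s_0, k_0) = 0x3501
s_2 = Round(s_1, k_1) = 0xD33D
s_3 = Round(s_2, k_2) = 0xB4F3
s_4 = Round(s_3, k_3) = 0x2A76
s_5 = Round(s_4, k_4) = 0x5869
s_6 = Round(s_5, k_5) = 0xE50A
s_7 = Round(s_6, k_6) = 0xCFF5
s_8 = Round(s_7, k_7) = 0x3C15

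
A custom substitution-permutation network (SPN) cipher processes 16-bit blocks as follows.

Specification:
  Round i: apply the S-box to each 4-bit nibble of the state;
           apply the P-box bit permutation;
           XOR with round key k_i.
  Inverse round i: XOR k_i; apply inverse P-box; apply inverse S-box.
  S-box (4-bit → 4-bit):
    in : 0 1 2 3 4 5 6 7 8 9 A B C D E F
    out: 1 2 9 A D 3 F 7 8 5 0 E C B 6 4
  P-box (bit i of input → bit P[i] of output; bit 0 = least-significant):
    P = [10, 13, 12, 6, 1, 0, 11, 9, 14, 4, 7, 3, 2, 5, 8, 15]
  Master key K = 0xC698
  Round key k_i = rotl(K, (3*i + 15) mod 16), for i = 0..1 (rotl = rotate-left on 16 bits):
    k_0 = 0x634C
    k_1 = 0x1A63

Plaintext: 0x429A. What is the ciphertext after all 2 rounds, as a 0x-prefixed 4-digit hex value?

s_0 = plaintext = 0x429A
s_1 = Round(s_0, k_0) = 0xAA42
s_2 = Round(s_1, k_1) = 0x1421

0x1421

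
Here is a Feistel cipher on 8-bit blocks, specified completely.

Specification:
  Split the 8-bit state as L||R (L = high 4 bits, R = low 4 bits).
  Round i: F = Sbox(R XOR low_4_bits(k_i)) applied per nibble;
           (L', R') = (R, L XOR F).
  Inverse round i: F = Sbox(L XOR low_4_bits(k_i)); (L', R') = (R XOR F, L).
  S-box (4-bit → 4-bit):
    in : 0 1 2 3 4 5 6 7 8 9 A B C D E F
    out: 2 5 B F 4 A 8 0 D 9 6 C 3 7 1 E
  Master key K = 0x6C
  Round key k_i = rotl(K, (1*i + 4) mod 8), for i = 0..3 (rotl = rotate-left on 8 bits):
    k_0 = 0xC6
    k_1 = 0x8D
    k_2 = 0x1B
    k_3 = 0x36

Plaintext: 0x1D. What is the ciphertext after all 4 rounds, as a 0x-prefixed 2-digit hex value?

0x91

s_0 = plaintext = 0x1D
s_1 = Round(s_0, k_0) = 0xDD
s_2 = Round(s_1, k_1) = 0xDF
s_3 = Round(s_2, k_2) = 0xF9
s_4 = Round(s_3, k_3) = 0x91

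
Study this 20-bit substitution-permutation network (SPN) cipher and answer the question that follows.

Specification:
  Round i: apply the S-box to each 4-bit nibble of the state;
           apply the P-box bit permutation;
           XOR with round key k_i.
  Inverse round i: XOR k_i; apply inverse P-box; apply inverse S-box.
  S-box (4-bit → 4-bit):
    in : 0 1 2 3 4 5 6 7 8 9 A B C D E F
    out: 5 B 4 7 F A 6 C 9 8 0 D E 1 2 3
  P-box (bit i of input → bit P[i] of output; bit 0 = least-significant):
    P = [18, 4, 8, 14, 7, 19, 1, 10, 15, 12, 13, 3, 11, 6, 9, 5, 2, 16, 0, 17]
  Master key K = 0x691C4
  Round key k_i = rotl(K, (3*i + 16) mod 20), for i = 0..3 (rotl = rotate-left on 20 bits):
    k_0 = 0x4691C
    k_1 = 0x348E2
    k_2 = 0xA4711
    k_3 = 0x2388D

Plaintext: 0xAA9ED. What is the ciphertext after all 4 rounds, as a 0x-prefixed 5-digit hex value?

s_0 = plaintext = 0xAA9ED
s_1 = Round(s_0, k_0) = 0x86914
s_2 = Round(s_1, k_1) = 0xD0F3E
s_3 = Round(s_2, k_2) = 0x2DD87
s_4 = Round(s_3, k_3) = 0x2F50C

0x2F50C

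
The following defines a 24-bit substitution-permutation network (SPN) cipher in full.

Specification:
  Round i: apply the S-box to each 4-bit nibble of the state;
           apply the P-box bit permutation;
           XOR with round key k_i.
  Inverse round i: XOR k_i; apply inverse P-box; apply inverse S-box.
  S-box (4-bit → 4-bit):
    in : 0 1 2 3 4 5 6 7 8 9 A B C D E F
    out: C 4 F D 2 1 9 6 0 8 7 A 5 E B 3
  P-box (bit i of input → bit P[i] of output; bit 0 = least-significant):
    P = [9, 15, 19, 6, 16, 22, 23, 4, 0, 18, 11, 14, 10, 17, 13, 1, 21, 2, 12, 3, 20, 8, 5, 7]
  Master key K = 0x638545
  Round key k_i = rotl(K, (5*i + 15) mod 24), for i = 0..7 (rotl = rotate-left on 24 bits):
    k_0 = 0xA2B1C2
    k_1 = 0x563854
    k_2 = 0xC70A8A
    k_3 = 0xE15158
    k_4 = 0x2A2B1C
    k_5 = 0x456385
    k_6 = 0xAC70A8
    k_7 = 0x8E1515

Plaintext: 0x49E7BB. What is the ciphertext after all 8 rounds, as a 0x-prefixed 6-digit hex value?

s_0 = plaintext = 0x49E7BB
s_1 = Round(s_0, k_0) = 0xE43C98
s_2 = Round(s_1, k_1) = 0x4615C3
s_3 = Round(s_2, k_2) = 0x6E29C3
s_4 = Round(s_3, k_3) = 0x5A3796
s_5 = Round(s_4, k_4) = 0x1E154A
s_6 = Round(s_5, k_5) = 0x2DC1A8
s_7 = Round(s_6, k_6) = 0x7D4D04
s_8 = Round(s_7, k_7) = 0x08CC29

0x08CC29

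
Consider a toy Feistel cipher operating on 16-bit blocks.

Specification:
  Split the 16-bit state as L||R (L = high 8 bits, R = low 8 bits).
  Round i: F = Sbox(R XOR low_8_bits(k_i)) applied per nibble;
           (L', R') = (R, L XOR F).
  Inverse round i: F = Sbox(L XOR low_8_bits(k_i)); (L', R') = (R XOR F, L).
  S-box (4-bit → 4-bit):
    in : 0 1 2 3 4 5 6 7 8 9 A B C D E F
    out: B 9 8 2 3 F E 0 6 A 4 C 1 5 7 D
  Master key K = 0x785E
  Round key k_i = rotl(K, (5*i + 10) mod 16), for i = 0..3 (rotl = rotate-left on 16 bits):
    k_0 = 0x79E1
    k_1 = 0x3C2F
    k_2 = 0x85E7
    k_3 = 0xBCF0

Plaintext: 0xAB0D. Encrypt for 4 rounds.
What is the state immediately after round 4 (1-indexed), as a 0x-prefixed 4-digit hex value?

0xF56D

s_0 = plaintext = 0xAB0D
s_1 = Round(s_0, k_0) = 0x0DDA
s_2 = Round(s_1, k_1) = 0xDAD2
s_3 = Round(s_2, k_2) = 0xD2F5
s_4 = Round(s_3, k_3) = 0xF56D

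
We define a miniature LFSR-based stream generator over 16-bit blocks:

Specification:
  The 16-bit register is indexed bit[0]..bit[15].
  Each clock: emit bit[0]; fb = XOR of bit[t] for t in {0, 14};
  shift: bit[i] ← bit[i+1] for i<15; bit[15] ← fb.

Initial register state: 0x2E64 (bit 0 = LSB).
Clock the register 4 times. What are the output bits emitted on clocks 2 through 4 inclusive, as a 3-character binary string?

010

reg_0 = 0x2E64
clock 1: out=0, reg = 0x1732
clock 2: out=0, reg = 0x0B99
clock 3: out=1, reg = 0x85CC
clock 4: out=0, reg = 0x42E6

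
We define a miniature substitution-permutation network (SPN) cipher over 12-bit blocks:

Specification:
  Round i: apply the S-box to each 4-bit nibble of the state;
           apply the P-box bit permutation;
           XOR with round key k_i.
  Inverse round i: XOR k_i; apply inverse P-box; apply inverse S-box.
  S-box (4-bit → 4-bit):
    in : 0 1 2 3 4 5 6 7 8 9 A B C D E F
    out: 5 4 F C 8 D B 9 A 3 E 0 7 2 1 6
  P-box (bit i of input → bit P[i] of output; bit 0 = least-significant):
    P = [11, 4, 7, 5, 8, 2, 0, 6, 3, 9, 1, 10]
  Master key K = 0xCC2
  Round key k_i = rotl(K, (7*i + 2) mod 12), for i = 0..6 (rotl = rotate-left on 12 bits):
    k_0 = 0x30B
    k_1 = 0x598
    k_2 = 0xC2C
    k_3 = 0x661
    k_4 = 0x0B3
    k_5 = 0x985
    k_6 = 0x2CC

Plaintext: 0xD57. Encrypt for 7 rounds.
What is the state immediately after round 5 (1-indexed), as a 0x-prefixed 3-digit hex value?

0xE85

s_0 = plaintext = 0xD57
s_1 = Round(s_0, k_0) = 0x86A
s_2 = Round(s_1, k_1) = 0x26C
s_3 = Round(s_2, k_2) = 0x3F2
s_4 = Round(s_3, k_3) = 0xAD6
s_5 = Round(s_4, k_4) = 0xE85
s_6 = Round(s_5, k_5) = 0x169
s_7 = Round(s_6, k_6) = 0xB9A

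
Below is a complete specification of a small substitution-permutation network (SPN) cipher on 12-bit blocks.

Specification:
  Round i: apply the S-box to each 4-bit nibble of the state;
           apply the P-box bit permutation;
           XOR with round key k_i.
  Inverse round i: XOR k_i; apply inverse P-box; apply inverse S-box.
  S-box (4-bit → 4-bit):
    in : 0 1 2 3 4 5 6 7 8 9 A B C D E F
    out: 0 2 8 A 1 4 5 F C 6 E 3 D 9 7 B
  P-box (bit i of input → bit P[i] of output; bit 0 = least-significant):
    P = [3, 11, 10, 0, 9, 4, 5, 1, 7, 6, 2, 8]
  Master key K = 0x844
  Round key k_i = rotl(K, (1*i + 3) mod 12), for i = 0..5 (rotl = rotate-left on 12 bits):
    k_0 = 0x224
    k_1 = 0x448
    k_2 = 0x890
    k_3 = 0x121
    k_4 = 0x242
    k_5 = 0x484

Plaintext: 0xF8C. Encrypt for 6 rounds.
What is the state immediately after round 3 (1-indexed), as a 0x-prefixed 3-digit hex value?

0x56B

s_0 = plaintext = 0xF8C
s_1 = Round(s_0, k_0) = 0x7CF
s_2 = Round(s_1, k_1) = 0xFA7
s_3 = Round(s_2, k_2) = 0x56B
s_4 = Round(s_3, k_3) = 0xB0D
s_5 = Round(s_4, k_4) = 0x28B
s_6 = Round(s_5, k_5) = 0xDAE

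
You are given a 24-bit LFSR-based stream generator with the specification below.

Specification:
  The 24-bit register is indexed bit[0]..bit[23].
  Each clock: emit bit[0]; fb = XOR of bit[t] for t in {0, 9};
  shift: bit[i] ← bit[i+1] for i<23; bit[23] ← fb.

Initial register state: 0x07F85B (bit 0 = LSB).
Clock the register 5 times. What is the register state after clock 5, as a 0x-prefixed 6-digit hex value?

0x383FC2

reg_0 = 0x07F85B
clock 1: out=1, reg = 0x83FC2D
clock 2: out=1, reg = 0xC1FE16
clock 3: out=0, reg = 0xE0FF0B
clock 4: out=1, reg = 0x707F85
clock 5: out=1, reg = 0x383FC2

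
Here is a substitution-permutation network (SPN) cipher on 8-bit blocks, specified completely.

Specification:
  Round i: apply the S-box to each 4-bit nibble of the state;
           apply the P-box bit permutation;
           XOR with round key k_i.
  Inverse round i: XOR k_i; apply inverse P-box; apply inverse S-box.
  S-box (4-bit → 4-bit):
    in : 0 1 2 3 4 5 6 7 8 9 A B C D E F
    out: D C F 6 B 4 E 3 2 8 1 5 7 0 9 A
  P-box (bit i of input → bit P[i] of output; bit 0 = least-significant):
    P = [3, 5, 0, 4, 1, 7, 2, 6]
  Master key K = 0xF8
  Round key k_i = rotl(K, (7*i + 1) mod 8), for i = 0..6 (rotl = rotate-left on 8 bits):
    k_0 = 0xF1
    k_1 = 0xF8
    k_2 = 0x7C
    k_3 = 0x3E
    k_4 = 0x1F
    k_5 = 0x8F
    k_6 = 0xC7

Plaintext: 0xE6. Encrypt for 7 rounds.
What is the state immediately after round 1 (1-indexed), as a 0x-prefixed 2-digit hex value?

s_0 = plaintext = 0xE6
s_1 = Round(s_0, k_0) = 0x82
s_2 = Round(s_1, k_1) = 0x41
s_3 = Round(s_2, k_2) = 0xAF
s_4 = Round(s_3, k_3) = 0x0C
s_5 = Round(s_4, k_4) = 0x70
s_6 = Round(s_5, k_5) = 0x14
s_7 = Round(s_6, k_6) = 0xBB

0x82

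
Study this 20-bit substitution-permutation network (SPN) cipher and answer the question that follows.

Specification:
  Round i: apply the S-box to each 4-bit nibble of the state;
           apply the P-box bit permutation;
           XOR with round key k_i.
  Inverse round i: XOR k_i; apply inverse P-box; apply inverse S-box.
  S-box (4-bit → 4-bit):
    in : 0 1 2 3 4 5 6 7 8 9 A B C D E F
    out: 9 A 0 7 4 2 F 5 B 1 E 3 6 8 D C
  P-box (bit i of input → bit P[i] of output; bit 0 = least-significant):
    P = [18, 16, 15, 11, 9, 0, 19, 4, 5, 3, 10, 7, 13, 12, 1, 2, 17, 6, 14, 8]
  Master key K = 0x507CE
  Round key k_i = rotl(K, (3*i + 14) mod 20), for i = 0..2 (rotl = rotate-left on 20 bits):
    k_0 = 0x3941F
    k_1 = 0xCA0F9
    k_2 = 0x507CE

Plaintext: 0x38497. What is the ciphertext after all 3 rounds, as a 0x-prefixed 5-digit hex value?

0x3AD6F

s_0 = plaintext = 0x38497
s_1 = Round(s_0, k_0) = 0x5625B
s_2 = Round(s_1, k_1) = 0x990BE
s_3 = Round(s_2, k_2) = 0x3AD6F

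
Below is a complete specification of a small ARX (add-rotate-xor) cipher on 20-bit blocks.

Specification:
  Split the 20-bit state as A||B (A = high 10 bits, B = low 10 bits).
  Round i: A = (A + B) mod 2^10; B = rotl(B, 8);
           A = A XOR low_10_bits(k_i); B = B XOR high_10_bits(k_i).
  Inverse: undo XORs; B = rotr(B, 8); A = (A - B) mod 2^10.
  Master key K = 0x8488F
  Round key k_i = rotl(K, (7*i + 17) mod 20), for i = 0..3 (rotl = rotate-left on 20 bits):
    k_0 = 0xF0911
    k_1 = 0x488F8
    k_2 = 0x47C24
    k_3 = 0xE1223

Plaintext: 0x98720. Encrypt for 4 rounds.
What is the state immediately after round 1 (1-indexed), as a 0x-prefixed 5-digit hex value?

0x2430A

s_0 = plaintext = 0x98720
s_1 = Round(s_0, k_0) = 0x2430A
s_2 = Round(s_1, k_1) = 0xD8BE0
s_3 = Round(s_2, k_2) = 0xD99E7
s_4 = Round(s_3, k_3) = 0xDB8FD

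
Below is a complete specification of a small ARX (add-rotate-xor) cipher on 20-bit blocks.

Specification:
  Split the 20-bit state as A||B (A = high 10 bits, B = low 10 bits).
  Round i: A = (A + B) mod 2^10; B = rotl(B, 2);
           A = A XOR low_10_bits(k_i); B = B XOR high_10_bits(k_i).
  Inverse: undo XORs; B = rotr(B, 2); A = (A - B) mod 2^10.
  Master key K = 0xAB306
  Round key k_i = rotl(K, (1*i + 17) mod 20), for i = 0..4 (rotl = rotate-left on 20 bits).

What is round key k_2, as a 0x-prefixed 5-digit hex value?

0x55983

K = 0xAB306
k_0 = rotl(K, (1*0+17) mod 20) = rotl(K, 17) = 0xD5660
k_1 = rotl(K, (1*1+17) mod 20) = rotl(K, 18) = 0xAACC1
k_2 = rotl(K, (1*2+17) mod 20) = rotl(K, 19) = 0x55983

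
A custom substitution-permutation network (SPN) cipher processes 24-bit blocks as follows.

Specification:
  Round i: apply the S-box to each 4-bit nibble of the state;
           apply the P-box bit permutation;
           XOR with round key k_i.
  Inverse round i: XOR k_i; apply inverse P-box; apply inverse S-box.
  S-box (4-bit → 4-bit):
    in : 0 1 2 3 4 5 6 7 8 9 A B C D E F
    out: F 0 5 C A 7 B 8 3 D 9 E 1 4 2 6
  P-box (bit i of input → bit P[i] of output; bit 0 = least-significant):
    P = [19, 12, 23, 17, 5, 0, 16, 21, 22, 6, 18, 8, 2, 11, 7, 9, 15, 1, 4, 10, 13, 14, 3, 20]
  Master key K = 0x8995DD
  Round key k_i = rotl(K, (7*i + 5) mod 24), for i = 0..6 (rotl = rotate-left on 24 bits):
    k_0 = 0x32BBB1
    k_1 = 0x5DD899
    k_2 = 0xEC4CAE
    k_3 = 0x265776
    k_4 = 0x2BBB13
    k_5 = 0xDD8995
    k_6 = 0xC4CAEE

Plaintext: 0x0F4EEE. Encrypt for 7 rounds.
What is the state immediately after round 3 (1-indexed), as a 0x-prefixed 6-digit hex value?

0xAE3AC7

s_0 = plaintext = 0x0F4EEE
s_1 = Round(s_0, k_0) = 0x22C1EA
s_2 = Round(s_1, k_1) = 0x577884
s_3 = Round(s_2, k_2) = 0xAE3AC7
s_4 = Round(s_3, k_3) = 0x7474D4
s_5 = Round(s_4, k_4) = 0x38AC51
s_6 = Round(s_5, k_5) = 0x8C0BBA
s_7 = Round(s_6, k_6) = 0xEB212B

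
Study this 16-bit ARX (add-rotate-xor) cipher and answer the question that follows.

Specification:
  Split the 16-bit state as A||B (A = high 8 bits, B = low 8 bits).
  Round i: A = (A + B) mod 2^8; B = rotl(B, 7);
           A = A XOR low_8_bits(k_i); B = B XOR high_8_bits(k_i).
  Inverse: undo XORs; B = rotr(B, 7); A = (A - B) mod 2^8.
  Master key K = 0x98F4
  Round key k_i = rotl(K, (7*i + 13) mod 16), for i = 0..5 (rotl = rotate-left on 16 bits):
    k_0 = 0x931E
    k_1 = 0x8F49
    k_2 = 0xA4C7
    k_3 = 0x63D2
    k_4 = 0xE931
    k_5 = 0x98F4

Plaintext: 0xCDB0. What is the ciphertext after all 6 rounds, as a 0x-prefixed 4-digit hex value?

s_0 = plaintext = 0xCDB0
s_1 = Round(s_0, k_0) = 0x63CB
s_2 = Round(s_1, k_1) = 0x676A
s_3 = Round(s_2, k_2) = 0x1691
s_4 = Round(s_3, k_3) = 0x75AB
s_5 = Round(s_4, k_4) = 0x113C
s_6 = Round(s_5, k_5) = 0xB986

0xB986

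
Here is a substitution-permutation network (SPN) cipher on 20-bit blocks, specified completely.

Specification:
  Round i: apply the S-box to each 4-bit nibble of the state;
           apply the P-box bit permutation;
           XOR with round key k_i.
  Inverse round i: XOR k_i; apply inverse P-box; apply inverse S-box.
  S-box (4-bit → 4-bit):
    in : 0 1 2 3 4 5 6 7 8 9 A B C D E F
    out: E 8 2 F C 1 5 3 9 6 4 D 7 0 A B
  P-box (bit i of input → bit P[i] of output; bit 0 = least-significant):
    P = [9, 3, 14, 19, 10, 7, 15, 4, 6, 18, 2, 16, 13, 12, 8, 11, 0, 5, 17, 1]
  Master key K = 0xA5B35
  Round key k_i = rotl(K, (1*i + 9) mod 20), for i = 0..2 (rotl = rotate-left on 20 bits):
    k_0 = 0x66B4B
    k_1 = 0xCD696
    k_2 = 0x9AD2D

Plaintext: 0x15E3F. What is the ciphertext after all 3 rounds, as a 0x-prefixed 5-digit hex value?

0xF37EC

s_0 = plaintext = 0x15E3F
s_1 = Round(s_0, k_0) = 0xBCDD1
s_2 = Round(s_1, k_1) = 0x6E795
s_3 = Round(s_2, k_2) = 0xF37EC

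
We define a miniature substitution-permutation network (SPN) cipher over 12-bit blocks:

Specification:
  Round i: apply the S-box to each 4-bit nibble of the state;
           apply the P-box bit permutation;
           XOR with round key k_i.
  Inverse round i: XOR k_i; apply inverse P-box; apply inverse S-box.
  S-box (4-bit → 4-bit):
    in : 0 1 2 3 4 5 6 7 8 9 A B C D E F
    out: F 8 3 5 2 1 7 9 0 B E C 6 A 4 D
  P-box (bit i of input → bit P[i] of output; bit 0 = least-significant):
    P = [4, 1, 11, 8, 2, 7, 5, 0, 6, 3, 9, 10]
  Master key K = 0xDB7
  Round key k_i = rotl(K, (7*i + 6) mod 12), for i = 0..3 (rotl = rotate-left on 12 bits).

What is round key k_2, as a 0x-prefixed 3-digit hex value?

0x7DB

K = 0xDB7
k_0 = rotl(K, (7*0+6) mod 12) = rotl(K, 6) = 0xDF6
k_1 = rotl(K, (7*1+6) mod 12) = rotl(K, 1) = 0xB6F
k_2 = rotl(K, (7*2+6) mod 12) = rotl(K, 8) = 0x7DB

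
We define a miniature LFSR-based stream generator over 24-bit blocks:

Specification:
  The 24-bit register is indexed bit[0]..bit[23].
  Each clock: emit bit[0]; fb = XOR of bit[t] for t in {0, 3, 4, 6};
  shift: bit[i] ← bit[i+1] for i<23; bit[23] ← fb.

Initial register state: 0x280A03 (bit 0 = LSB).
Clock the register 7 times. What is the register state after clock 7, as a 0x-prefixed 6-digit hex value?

reg_0 = 0x280A03
clock 1: out=1, reg = 0x940501
clock 2: out=1, reg = 0xCA0280
clock 3: out=0, reg = 0x650140
clock 4: out=0, reg = 0xB280A0
clock 5: out=0, reg = 0x594050
clock 6: out=0, reg = 0x2CA028
clock 7: out=0, reg = 0x965014

0x965014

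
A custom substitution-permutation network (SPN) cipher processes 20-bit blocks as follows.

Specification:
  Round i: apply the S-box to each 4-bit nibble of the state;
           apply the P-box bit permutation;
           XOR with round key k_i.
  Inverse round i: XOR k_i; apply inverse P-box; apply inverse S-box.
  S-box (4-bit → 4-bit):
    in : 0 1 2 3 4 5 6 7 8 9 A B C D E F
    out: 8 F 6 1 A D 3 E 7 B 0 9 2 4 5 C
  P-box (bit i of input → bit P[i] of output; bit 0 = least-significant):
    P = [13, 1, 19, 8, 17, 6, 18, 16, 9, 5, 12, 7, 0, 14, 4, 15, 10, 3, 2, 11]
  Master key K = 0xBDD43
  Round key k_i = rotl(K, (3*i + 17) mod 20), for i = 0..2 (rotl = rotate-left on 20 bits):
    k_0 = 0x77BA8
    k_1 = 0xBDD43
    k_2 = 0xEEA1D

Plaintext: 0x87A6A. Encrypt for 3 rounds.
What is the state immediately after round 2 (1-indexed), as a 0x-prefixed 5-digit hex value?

0xE40C4

s_0 = plaintext = 0x87A6A
s_1 = Round(s_0, k_0) = 0x5BFF4
s_2 = Round(s_1, k_1) = 0xE40C4
s_3 = Round(s_2, k_2) = 0xE2FDB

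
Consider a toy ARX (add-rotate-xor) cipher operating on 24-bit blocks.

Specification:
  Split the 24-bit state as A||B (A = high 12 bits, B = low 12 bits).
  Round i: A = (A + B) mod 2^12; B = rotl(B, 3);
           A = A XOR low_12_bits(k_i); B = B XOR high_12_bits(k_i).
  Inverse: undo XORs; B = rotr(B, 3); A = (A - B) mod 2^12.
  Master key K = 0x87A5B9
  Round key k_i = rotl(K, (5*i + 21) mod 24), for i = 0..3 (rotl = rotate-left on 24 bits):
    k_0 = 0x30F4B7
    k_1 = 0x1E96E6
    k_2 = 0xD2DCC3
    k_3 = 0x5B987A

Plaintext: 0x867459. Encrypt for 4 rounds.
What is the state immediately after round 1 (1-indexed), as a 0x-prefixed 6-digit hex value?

s_0 = plaintext = 0x867459
s_1 = Round(s_0, k_0) = 0x8771C5
s_2 = Round(s_1, k_1) = 0xCDAFC1
s_3 = Round(s_2, k_2) = 0x058322
s_4 = Round(s_3, k_3) = 0xB00CA8

0x8771C5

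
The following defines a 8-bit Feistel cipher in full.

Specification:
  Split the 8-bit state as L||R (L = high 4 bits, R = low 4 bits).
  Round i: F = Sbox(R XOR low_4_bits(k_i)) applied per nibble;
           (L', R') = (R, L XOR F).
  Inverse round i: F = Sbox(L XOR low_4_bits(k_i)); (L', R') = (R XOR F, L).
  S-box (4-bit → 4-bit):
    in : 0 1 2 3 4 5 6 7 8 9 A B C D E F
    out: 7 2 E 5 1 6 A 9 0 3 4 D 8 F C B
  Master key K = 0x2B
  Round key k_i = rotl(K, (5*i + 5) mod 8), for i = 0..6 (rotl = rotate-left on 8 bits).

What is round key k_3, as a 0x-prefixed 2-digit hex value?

0xB2

K = 0x2B
k_0 = rotl(K, (5*0+5) mod 8) = rotl(K, 5) = 0x65
k_1 = rotl(K, (5*1+5) mod 8) = rotl(K, 2) = 0xAC
k_2 = rotl(K, (5*2+5) mod 8) = rotl(K, 7) = 0x95
k_3 = rotl(K, (5*3+5) mod 8) = rotl(K, 4) = 0xB2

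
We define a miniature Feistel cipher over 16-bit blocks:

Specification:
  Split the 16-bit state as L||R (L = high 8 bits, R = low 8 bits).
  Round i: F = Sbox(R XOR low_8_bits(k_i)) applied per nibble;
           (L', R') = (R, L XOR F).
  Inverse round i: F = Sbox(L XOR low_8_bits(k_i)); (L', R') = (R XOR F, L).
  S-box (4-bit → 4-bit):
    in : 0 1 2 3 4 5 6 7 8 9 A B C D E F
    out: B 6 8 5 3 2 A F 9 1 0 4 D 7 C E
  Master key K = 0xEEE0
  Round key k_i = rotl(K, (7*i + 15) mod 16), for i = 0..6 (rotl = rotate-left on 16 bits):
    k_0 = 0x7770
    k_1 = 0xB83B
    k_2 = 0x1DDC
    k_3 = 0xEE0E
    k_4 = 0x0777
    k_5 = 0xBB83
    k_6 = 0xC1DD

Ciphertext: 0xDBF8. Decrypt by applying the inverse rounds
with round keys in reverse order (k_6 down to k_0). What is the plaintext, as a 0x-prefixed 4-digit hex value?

0x2A53

s_0 = ciphertext = 0xDBF8
s_1 = InvRound(s_0, k_6) = 0x42DB
s_2 = InvRound(s_1, k_5) = 0x0D42
s_3 = InvRound(s_2, k_4) = 0xB20D
s_4 = InvRound(s_3, k_3) = 0x40B2
s_5 = InvRound(s_4, k_2) = 0xAF40
s_6 = InvRound(s_5, k_1) = 0x53AF
s_7 = InvRound(s_6, k_0) = 0x2A53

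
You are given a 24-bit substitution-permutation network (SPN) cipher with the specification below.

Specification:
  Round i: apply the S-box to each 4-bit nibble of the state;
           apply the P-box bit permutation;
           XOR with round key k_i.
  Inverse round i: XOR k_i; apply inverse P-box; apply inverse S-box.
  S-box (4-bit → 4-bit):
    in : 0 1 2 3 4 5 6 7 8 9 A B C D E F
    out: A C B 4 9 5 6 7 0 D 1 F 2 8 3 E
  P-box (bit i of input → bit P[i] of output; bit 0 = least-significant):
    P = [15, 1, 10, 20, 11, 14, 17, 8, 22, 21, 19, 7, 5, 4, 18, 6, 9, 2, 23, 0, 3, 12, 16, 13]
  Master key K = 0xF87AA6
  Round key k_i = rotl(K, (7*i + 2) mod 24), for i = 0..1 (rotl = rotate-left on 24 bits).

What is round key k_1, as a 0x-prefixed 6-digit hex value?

K = 0xF87AA6
k_0 = rotl(K, (7*0+2) mod 24) = rotl(K, 2) = 0xE1EA9B
k_1 = rotl(K, (7*1+2) mod 24) = rotl(K, 9) = 0xF54DF0

0xF54DF0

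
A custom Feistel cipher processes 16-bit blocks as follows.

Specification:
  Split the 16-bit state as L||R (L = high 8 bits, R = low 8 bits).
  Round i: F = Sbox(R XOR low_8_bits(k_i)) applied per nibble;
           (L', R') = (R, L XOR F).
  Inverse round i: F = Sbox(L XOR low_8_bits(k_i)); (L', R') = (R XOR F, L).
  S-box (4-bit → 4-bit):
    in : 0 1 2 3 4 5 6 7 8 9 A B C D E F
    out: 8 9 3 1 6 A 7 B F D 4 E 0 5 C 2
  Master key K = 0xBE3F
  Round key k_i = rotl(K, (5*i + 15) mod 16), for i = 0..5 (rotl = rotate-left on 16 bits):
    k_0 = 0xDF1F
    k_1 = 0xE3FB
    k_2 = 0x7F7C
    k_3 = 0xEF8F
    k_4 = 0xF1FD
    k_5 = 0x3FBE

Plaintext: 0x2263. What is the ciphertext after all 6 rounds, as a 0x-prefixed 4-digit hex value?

0x3397

s_0 = plaintext = 0x2263
s_1 = Round(s_0, k_0) = 0x6392
s_2 = Round(s_1, k_1) = 0x921E
s_3 = Round(s_2, k_2) = 0x1EE1
s_4 = Round(s_3, k_3) = 0xE162
s_5 = Round(s_4, k_4) = 0x6233
s_6 = Round(s_5, k_5) = 0x3397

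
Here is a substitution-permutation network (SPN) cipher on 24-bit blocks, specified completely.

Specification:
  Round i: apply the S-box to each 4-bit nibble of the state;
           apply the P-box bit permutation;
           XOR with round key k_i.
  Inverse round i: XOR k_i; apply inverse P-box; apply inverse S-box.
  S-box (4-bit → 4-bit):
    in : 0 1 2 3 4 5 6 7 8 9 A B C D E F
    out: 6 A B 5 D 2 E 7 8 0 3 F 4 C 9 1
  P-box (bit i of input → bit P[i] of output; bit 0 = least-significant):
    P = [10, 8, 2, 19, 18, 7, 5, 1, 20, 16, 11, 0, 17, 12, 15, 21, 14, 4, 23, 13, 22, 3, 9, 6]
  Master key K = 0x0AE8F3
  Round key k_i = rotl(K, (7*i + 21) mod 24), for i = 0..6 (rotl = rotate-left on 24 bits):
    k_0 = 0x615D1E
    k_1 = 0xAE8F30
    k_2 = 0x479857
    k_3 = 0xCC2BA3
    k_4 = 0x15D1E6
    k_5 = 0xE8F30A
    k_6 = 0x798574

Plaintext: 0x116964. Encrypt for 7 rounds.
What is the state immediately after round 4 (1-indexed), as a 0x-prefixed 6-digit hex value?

s_0 = plaintext = 0x116964
s_1 = Round(s_0, k_0) = 0x49E9E0
s_2 = Round(s_1, k_1) = 0xC88C76
s_3 = Round(s_2, k_2) = 0x6BB3F3
s_4 = Round(s_3, k_3) = 0x7AD5FF
s_5 = Round(s_4, k_4) = 0x7017FE
s_6 = Round(s_5, k_5) = 0x15ED12
s_7 = Round(s_6, k_6) = 0x5388AF

0x7AD5FF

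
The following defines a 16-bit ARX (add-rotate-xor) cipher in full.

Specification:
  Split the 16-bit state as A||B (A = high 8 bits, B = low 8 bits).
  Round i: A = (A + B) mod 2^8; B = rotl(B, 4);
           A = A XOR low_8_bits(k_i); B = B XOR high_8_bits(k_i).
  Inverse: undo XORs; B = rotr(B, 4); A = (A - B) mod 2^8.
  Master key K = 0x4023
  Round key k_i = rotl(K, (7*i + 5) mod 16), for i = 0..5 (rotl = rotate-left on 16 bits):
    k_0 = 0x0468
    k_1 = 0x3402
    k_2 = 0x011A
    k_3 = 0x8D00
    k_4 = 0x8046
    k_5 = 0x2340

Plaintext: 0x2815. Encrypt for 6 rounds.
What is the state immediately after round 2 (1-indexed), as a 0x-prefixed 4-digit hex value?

s_0 = plaintext = 0x2815
s_1 = Round(s_0, k_0) = 0x5555
s_2 = Round(s_1, k_1) = 0xA861
s_3 = Round(s_2, k_2) = 0x1317
s_4 = Round(s_3, k_3) = 0x2AFC
s_5 = Round(s_4, k_4) = 0x604F
s_6 = Round(s_5, k_5) = 0xEFD7

0xA861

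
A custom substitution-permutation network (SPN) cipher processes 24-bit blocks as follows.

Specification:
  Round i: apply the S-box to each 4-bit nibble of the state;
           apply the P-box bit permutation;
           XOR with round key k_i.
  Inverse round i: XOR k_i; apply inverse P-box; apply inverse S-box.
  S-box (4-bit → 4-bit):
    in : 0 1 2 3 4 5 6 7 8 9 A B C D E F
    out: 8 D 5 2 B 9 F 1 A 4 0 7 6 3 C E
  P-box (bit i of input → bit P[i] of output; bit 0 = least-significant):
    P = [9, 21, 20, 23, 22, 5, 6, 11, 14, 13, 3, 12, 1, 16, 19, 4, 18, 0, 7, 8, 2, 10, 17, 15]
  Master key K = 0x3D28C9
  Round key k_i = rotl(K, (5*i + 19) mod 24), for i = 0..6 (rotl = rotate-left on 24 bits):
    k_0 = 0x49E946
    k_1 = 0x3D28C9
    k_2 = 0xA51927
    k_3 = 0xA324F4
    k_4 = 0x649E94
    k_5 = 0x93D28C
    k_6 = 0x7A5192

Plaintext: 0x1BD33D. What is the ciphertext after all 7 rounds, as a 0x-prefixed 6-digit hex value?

s_0 = plaintext = 0x1BD33D
s_1 = Round(s_0, k_0) = 0x6E4BE1
s_2 = Round(s_1, k_1) = 0xAEC717
s_3 = Round(s_2, k_2) = 0xEC52E7
s_4 = Round(s_3, k_3) = 0xA1EE2F
s_5 = Round(s_4, k_4) = 0x988F4C
s_6 = Round(s_5, k_5) = 0xE0EBB5
s_7 = Round(s_6, k_6) = 0xB0B2EA

0xB0B2EA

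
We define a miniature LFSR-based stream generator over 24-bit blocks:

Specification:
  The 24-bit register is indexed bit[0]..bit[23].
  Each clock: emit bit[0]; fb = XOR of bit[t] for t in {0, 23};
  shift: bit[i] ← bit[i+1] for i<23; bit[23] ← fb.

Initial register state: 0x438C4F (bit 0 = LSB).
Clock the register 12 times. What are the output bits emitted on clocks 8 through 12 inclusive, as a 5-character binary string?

00011

reg_0 = 0x438C4F
clock 1: out=1, reg = 0xA1C627
clock 2: out=1, reg = 0x50E313
clock 3: out=1, reg = 0xA87189
clock 4: out=1, reg = 0x5438C4
clock 5: out=0, reg = 0x2A1C62
clock 6: out=0, reg = 0x150E31
clock 7: out=1, reg = 0x8A8718
clock 8: out=0, reg = 0xC5438C
clock 9: out=0, reg = 0xE2A1C6
clock 10: out=0, reg = 0xF150E3
clock 11: out=1, reg = 0x78A871
clock 12: out=1, reg = 0xBC5438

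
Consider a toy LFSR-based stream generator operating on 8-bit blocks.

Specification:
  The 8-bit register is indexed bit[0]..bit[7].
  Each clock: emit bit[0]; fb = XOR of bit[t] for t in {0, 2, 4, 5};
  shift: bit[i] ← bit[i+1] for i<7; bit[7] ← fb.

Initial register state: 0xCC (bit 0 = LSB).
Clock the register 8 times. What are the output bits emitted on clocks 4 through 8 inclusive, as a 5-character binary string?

reg_0 = 0xCC
clock 1: out=0, reg = 0xE6
clock 2: out=0, reg = 0x73
clock 3: out=1, reg = 0xB9
clock 4: out=1, reg = 0xDC
clock 5: out=0, reg = 0x6E
clock 6: out=0, reg = 0x37
clock 7: out=1, reg = 0x1B
clock 8: out=1, reg = 0x0D

10011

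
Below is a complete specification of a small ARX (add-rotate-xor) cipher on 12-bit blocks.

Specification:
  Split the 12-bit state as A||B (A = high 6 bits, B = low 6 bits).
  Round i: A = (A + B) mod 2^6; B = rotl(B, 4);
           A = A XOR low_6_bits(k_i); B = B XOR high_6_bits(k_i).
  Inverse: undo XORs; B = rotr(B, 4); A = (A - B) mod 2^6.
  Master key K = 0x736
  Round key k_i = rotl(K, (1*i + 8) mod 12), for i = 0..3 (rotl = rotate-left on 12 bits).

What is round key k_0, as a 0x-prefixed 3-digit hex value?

K = 0x736
k_0 = rotl(K, (1*0+8) mod 12) = rotl(K, 8) = 0x673

0x673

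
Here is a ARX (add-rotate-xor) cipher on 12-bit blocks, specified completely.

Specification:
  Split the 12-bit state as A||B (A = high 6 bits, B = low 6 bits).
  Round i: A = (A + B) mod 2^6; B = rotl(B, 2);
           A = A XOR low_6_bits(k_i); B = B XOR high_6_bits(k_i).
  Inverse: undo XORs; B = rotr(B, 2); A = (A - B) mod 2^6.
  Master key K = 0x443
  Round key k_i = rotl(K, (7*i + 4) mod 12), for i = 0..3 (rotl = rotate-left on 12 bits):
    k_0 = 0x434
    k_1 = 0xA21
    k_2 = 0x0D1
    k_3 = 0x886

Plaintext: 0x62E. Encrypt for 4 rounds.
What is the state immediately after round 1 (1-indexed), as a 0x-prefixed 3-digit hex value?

s_0 = plaintext = 0x62E
s_1 = Round(s_0, k_0) = 0xCAA
s_2 = Round(s_1, k_1) = 0xF42
s_3 = Round(s_2, k_2) = 0xB8B
s_4 = Round(s_3, k_3) = 0xFCE

0xCAA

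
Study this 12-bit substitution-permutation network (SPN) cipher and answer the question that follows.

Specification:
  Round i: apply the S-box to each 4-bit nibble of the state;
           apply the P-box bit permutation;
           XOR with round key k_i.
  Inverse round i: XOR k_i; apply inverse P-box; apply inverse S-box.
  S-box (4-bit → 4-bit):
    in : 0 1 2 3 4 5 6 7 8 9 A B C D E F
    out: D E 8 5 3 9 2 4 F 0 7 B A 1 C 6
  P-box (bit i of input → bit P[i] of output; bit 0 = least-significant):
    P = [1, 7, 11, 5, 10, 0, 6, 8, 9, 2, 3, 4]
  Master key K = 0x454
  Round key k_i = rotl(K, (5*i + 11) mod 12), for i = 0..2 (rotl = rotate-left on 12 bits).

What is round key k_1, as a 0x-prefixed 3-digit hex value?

0x544

K = 0x454
k_0 = rotl(K, (5*0+11) mod 12) = rotl(K, 11) = 0x22A
k_1 = rotl(K, (5*1+11) mod 12) = rotl(K, 4) = 0x544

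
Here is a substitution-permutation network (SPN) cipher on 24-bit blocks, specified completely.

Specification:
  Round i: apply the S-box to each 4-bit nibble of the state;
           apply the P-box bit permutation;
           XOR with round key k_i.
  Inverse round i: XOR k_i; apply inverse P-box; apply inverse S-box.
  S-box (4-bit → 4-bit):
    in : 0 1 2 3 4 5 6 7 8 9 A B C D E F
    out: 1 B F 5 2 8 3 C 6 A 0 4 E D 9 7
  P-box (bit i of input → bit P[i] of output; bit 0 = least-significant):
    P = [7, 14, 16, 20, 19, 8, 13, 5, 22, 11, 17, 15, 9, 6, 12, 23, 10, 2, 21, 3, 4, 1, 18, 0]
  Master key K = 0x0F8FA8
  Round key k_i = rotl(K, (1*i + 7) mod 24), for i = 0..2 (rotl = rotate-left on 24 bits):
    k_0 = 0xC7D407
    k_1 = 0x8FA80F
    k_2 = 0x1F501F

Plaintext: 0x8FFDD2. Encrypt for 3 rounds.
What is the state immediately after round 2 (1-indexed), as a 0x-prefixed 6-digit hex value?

s_0 = plaintext = 0x8FFDD2
s_1 = Round(s_0, k_0) = 0xB822E1
s_2 = Round(s_1, k_1) = 0x7172EB
s_3 = Round(s_2, k_2) = 0xD0CC32

0x7172EB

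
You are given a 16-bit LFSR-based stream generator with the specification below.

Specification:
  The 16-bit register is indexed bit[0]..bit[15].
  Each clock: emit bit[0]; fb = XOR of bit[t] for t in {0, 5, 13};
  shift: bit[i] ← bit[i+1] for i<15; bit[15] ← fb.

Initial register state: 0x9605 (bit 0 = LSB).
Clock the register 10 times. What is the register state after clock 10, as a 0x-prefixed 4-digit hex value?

0x5E65

reg_0 = 0x9605
clock 1: out=1, reg = 0xCB02
clock 2: out=0, reg = 0x6581
clock 3: out=1, reg = 0x32C0
clock 4: out=0, reg = 0x9960
clock 5: out=0, reg = 0xCCB0
clock 6: out=0, reg = 0xE658
clock 7: out=0, reg = 0xF32C
clock 8: out=0, reg = 0x7996
clock 9: out=0, reg = 0xBCCB
clock 10: out=1, reg = 0x5E65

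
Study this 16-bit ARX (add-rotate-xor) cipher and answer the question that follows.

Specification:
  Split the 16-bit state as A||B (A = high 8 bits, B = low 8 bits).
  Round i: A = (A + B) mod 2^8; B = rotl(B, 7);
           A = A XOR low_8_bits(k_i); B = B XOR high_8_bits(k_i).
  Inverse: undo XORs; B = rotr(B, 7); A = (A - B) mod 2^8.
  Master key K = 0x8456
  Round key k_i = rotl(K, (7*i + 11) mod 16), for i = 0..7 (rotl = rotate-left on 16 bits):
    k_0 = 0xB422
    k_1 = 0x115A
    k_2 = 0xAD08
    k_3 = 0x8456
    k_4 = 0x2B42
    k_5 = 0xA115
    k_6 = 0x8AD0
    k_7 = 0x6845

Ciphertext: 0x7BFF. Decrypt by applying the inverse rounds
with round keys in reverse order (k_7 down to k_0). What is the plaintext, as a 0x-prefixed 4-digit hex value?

s_0 = ciphertext = 0x7BFF
s_1 = InvRound(s_0, k_7) = 0x0F2F
s_2 = InvRound(s_1, k_6) = 0x944B
s_3 = InvRound(s_2, k_5) = 0xACD5
s_4 = InvRound(s_3, k_4) = 0xF1FD
s_5 = InvRound(s_4, k_3) = 0xB5F2
s_6 = InvRound(s_5, k_2) = 0xFFBE
s_7 = InvRound(s_6, k_1) = 0x465F
s_8 = InvRound(s_7, k_0) = 0x8DD7

0x8DD7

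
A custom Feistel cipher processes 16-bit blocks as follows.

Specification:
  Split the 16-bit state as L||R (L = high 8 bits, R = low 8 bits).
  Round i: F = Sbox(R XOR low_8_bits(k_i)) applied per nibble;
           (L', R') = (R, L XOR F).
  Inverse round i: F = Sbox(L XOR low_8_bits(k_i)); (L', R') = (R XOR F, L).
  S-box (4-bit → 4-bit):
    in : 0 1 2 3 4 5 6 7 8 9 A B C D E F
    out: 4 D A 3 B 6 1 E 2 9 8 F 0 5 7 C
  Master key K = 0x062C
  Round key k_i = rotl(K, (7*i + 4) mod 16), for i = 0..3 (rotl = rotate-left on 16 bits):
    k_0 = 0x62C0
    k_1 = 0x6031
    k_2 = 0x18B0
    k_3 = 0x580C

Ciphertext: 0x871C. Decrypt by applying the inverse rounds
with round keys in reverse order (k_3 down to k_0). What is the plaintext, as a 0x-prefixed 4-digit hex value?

s_0 = ciphertext = 0x871C
s_1 = InvRound(s_0, k_3) = 0x3387
s_2 = InvRound(s_1, k_2) = 0xA433
s_3 = InvRound(s_2, k_1) = 0xA5A4
s_4 = InvRound(s_3, k_0) = 0xB2A5

0xB2A5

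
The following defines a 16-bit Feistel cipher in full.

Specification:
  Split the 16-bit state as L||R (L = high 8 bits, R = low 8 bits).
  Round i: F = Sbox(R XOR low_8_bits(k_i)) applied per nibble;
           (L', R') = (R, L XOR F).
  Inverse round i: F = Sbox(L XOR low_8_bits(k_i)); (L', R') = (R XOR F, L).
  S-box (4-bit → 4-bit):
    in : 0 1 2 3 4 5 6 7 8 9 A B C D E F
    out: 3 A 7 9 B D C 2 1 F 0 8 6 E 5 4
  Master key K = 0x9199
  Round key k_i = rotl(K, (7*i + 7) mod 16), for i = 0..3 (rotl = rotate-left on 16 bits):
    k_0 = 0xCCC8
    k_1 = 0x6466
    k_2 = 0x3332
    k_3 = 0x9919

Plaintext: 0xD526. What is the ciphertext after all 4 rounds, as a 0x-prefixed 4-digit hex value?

s_0 = plaintext = 0xD526
s_1 = Round(s_0, k_0) = 0x2680
s_2 = Round(s_1, k_1) = 0x807A
s_3 = Round(s_2, k_2) = 0x7A31
s_4 = Round(s_3, k_3) = 0x310B

0x310B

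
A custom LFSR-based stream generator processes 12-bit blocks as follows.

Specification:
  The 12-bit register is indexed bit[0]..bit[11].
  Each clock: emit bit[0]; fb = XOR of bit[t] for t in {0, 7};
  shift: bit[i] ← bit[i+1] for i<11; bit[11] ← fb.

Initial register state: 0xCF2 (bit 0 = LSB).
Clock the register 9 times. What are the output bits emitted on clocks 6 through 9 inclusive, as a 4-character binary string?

reg_0 = 0xCF2
clock 1: out=0, reg = 0xE79
clock 2: out=1, reg = 0xF3C
clock 3: out=0, reg = 0x79E
clock 4: out=0, reg = 0xBCF
clock 5: out=1, reg = 0x5E7
clock 6: out=1, reg = 0x2F3
clock 7: out=1, reg = 0x179
clock 8: out=1, reg = 0x8BC
clock 9: out=0, reg = 0xC5E

1110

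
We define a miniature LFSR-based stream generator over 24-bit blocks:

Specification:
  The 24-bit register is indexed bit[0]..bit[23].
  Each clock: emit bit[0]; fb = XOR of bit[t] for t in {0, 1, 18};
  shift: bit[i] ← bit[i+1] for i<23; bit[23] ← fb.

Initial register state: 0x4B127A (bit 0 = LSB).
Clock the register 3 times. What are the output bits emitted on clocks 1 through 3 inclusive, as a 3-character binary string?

reg_0 = 0x4B127A
clock 1: out=0, reg = 0xA5893D
clock 2: out=1, reg = 0x52C49E
clock 3: out=0, reg = 0xA9624F

010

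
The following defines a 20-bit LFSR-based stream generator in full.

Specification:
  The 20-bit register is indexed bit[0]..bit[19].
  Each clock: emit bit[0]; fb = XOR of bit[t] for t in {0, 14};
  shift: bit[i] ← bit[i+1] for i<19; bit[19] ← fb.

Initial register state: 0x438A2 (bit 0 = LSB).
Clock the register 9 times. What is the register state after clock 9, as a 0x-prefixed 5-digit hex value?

0x1921C

reg_0 = 0x438A2
clock 1: out=0, reg = 0x21C51
clock 2: out=1, reg = 0x90E28
clock 3: out=0, reg = 0x48714
clock 4: out=0, reg = 0x2438A
clock 5: out=0, reg = 0x921C5
clock 6: out=1, reg = 0xC90E2
clock 7: out=0, reg = 0x64871
clock 8: out=1, reg = 0x32438
clock 9: out=0, reg = 0x1921C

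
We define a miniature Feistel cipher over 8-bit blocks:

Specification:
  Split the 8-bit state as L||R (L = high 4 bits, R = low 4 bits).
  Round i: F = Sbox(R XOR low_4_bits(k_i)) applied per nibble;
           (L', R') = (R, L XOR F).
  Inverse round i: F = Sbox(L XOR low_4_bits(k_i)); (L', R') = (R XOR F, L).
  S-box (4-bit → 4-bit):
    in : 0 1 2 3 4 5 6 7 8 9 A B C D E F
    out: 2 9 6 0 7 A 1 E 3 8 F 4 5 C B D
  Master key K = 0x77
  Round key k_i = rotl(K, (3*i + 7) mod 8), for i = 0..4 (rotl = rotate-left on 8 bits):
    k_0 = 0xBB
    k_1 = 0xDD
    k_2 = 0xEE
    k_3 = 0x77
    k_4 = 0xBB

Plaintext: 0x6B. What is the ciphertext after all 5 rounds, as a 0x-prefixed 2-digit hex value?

s_0 = plaintext = 0x6B
s_1 = Round(s_0, k_0) = 0xB4
s_2 = Round(s_1, k_1) = 0x43
s_3 = Round(s_2, k_2) = 0x38
s_4 = Round(s_3, k_3) = 0x8E
s_5 = Round(s_4, k_4) = 0xE2

0xE2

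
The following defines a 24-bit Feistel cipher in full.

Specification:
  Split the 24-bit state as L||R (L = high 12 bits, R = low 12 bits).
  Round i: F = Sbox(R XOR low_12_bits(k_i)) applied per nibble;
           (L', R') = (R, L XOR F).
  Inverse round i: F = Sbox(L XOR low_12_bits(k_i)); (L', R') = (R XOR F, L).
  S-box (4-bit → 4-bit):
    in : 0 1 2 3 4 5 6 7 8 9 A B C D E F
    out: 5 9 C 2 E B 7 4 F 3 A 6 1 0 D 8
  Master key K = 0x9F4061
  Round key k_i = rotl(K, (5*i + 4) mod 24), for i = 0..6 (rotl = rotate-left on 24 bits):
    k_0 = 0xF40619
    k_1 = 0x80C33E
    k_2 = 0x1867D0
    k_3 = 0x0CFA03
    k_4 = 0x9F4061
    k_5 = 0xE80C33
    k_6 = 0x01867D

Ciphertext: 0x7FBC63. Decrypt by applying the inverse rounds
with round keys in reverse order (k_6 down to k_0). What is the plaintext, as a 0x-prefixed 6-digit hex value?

s_0 = ciphertext = 0x7FBC63
s_1 = InvRound(s_0, k_6) = 0x5947FB
s_2 = InvRound(s_1, k_5) = 0x45F594
s_3 = InvRound(s_2, k_4) = 0xBB945F
s_4 = InvRound(s_3, k_3) = 0xD35BB9
s_5 = InvRound(s_4, k_2) = 0x162D35
s_6 = InvRound(s_5, k_1) = 0x184162
s_7 = InvRound(s_6, k_0) = 0x552184

0x552184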